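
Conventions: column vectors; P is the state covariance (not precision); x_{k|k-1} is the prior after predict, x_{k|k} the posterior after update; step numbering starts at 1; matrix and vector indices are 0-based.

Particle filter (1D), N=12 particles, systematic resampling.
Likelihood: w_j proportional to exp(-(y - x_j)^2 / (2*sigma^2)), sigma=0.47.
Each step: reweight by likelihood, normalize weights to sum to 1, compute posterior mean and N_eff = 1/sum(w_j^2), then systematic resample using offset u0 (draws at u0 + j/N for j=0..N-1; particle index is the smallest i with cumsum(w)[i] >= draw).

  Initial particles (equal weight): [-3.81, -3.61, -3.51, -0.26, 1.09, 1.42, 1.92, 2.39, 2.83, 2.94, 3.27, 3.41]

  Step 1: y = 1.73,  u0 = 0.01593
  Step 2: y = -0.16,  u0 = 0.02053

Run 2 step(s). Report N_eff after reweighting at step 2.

N_eff = 3.0141

step 1: w=[0.0000, 0.0000, 0.0000, 0.0000, 0.1521, 0.3092, 0.3541, 0.1434, 0.0248, 0.0140, 0.0018, 0.0006]  mean=1.7467  Neff=3.7669  idx=[4, 4, 5, 5, 5, 5, 6, 6, 6, 6, 7, 7]
step 2: w=[0.4015, 0.4015, 0.0485, 0.0485, 0.0485, 0.0485, 0.0008, 0.0008, 0.0008, 0.0008, 0.0000, 0.0000]  mean=1.1566  Neff=3.0141  idx=[0, 0, 0, 0, 0, 1, 1, 1, 1, 1, 3, 4]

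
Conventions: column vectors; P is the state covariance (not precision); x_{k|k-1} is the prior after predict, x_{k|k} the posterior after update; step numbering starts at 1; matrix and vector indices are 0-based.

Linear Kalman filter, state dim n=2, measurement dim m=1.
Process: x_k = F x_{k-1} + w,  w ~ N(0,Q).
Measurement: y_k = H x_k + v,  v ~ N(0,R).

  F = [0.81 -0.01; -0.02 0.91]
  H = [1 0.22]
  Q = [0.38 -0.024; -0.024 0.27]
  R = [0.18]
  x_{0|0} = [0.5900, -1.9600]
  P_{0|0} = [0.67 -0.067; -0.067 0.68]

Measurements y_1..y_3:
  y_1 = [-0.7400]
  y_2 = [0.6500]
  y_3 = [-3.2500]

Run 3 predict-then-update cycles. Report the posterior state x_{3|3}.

step 1: x^-=[0.4975, -1.7954]  P^-=[0.8207 -0.0904; -0.0904 0.8358]  S=[1.0014]  K=[0.7997; 0.0933]  nu=[-0.8425]  x^+=[-0.1763, -1.8740]  P^+=[0.1803 -0.1652; -0.1652 0.8271]
step 2: x^-=[-0.1240, -1.7018]  P^-=[0.5010 -0.1562; -0.1562 0.9610]  S=[0.6588]  K=[0.7084; 0.0838]  nu=[1.1484]  x^+=[0.6895, -1.6056]  P^+=[0.1705 -0.1953; -0.1953 0.9564]
step 3: x^-=[0.5745, -1.4749]  P^-=[0.4951 -0.1795; -0.1795 1.0692]  S=[0.6479]  K=[0.7032; 0.0860]  nu=[-3.5000]  x^+=[-1.8869, -1.7760]  P^+=[0.1747 -0.2187; -0.2187 1.0644]

x_post = [-1.8869, -1.7760]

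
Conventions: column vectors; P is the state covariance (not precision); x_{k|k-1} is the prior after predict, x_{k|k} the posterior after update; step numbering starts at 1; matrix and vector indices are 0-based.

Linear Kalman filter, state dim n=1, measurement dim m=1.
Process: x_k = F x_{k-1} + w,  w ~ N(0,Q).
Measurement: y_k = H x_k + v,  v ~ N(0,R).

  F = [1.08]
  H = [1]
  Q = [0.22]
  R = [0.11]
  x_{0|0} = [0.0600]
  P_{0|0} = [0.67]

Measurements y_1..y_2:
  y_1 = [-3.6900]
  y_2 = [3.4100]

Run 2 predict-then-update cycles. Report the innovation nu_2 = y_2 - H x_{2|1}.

innov = [6.9939]

step 1: x^-=[0.0648]  P^-=[1.0015]  S=[1.1115]  K=[0.9010]  nu=[-3.7548]  x^+=[-3.3184]  P^+=[0.0991]
step 2: x^-=[-3.5839]  P^-=[0.3356]  S=[0.4456]  K=[0.7531]  nu=[6.9939]  x^+=[1.6835]  P^+=[0.0828]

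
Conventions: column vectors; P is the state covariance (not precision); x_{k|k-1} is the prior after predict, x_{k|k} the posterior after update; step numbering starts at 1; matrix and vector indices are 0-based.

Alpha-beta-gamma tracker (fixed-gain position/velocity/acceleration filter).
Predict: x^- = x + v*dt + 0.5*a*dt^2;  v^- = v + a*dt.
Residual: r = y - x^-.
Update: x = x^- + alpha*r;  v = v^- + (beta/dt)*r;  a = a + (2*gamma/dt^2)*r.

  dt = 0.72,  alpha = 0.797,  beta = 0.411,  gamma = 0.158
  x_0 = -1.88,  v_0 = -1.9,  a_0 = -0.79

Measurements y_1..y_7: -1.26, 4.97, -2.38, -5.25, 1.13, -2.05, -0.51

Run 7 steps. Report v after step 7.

step 1: x_pred=-3.4528  r=2.1928  x^+=-1.7051  v^+=-1.2171  a^+=0.5466
step 2: x_pred=-2.4398  r=7.4098  x^+=3.4658  v^+=3.4062  a^+=5.0634
step 3: x_pred=7.2307  r=-9.6107  x^+=-0.4290  v^+=1.5657  a^+=-0.7950
step 4: x_pred=0.4922  r=-5.7422  x^+=-4.0843  v^+=-2.2845  a^+=-4.2953
step 5: x_pred=-6.8425  r=7.9725  x^+=-0.4884  v^+=-0.8262  a^+=0.5645
step 6: x_pred=-0.9369  r=-1.1131  x^+=-1.8240  v^+=-1.0551  a^+=-0.1140
step 7: x_pred=-2.6133  r=2.1033  x^+=-0.9370  v^+=0.0635  a^+=1.1681

v_post = 0.0635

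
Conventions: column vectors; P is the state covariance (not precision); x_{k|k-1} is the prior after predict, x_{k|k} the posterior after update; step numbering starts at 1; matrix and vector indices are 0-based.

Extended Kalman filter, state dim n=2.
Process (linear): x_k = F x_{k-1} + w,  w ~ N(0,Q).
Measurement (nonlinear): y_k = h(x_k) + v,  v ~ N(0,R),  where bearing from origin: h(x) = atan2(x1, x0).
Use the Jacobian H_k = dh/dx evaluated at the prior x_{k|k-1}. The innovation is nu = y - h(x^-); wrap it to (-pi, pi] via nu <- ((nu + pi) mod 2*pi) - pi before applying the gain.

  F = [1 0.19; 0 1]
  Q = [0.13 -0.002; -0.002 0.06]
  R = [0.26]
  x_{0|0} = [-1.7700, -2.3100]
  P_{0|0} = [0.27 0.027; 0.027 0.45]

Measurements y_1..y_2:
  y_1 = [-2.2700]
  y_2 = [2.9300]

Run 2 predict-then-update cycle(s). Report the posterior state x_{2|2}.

step 1: x^-=[-2.2089, -2.3100]  P^-=[0.4265 0.1105; 0.1105 0.5100]  H_jac=[0.2261 -0.2162]  S=[0.2948]  K=[0.2461; -0.2893]  nu=[0.0638]  x^+=[-2.1932, -2.3285]  P^+=[0.4087 0.1315; 0.1315 0.4853]
step 2: x^-=[-2.6356, -2.3285]  P^-=[0.6061 0.2217; 0.2217 0.5453]  H_jac=[0.1883 -0.2131]  S=[0.2885]  K=[0.2318; -0.2582]  nu=[-0.9352]  x^+=[-2.8524, -2.0870]  P^+=[0.5906 0.2390; 0.2390 0.5261]

x_post = [-2.8524, -2.0870]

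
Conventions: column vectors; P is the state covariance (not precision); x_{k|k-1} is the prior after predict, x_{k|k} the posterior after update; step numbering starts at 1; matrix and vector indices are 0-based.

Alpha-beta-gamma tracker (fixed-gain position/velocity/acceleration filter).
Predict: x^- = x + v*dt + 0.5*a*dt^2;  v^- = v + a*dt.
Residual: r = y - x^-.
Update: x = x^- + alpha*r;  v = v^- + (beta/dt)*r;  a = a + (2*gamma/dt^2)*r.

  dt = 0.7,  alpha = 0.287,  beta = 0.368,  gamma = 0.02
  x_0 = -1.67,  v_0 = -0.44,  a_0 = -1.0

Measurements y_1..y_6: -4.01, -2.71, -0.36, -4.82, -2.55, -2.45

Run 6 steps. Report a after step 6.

step 1: x_pred=-2.2230  r=-1.7870  x^+=-2.7359  v^+=-2.0795  a^+=-1.1459
step 2: x_pred=-4.4722  r=1.7622  x^+=-3.9665  v^+=-1.9551  a^+=-1.0020
step 3: x_pred=-5.5806  r=5.2206  x^+=-4.0823  v^+=0.0880  a^+=-0.5759
step 4: x_pred=-4.1618  r=-0.6582  x^+=-4.3507  v^+=-0.6612  a^+=-0.6296
step 5: x_pred=-4.9677  r=2.4177  x^+=-4.2739  v^+=0.1692  a^+=-0.4322
step 6: x_pred=-4.2613  r=1.8113  x^+=-3.7415  v^+=0.8189  a^+=-0.2844

a_post = -0.2844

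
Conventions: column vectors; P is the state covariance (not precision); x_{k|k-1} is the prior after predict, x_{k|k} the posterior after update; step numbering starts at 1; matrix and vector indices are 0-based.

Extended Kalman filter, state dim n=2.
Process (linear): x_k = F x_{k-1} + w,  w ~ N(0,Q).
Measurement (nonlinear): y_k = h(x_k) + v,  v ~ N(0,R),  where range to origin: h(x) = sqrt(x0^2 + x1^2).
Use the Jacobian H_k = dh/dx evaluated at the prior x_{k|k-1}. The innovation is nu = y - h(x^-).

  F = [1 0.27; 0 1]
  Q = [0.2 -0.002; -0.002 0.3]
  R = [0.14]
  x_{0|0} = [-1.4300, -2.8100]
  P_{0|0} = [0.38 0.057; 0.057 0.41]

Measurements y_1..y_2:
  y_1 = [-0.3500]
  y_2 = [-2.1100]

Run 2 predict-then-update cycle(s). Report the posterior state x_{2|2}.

step 1: x^-=[-2.1887, -2.8100]  P^-=[0.6407 0.1657; 0.1657 0.7100]  H_jac=[-0.6145 -0.7889]  S=[0.9845]  K=[-0.5327; -0.6724]  nu=[-3.9118]  x^+=[-0.1050, -0.1797]  P^+=[0.3613 -0.1869; -0.1869 0.2649]
step 2: x^-=[-0.1535, -0.1797]  P^-=[0.4797 -0.1174; -0.1174 0.5649]  H_jac=[-0.6494 -0.7604]  S=[0.5530]  K=[-0.4019; -0.6389]  nu=[-2.3463]  x^+=[0.7896, 1.3194]  P^+=[0.3904 -0.2594; -0.2594 0.3392]

x_post = [0.7896, 1.3194]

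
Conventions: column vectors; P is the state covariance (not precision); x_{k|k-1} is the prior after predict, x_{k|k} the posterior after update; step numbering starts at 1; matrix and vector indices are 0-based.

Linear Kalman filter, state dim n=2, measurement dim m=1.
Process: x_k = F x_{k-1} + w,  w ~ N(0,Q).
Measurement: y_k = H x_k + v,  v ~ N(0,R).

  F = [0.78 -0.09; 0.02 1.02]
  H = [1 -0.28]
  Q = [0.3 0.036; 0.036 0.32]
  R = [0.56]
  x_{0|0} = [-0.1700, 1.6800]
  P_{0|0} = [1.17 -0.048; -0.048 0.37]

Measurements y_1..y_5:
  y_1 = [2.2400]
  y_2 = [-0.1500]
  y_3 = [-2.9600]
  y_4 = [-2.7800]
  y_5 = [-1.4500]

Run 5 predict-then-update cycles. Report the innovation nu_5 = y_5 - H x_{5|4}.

innov = [0.6503]

step 1: x^-=[-0.2838, 1.7102]  P^-=[1.0216 -0.0178; -0.0178 0.7035]  S=[1.6467]  K=[0.6234; -0.1304]  nu=[3.0027]  x^+=[1.5881, 1.3186]  P^+=[0.3816 0.1161; 0.1161 0.6754]
step 2: x^-=[1.1200, 1.3767]  P^-=[0.5213 0.0721; 0.0721 1.0276]  S=[1.1215]  K=[0.4468; -0.1923]  nu=[-0.8845]  x^+=[0.7248, 1.5468]  P^+=[0.2974 0.1685; 0.1685 0.9862]
step 3: x^-=[0.4261, 1.5922]  P^-=[0.4653 0.0838; 0.0838 1.3530]  S=[1.0844]  K=[0.4074; -0.2720]  nu=[-2.9403]  x^+=[-0.7718, 2.3921]  P^+=[0.2853 0.2040; 0.2040 1.2727]
step 4: x^-=[-0.8173, 2.4245]  P^-=[0.4552 0.0856; 0.0856 1.6526]  S=[1.0969]  K=[0.3932; -0.3439]  nu=[-1.2838]  x^+=[-1.3221, 2.8659]  P^+=[0.2857 0.2339; 0.2339 1.5229]
step 5: x^-=[-1.2892, 2.8968]  P^-=[0.4533 0.0863; 0.0863 1.9141]  S=[1.1150]  K=[0.3849; -0.4033]  nu=[0.6503]  x^+=[-1.0389, 2.6346]  P^+=[0.2881 0.2593; 0.2593 1.7328]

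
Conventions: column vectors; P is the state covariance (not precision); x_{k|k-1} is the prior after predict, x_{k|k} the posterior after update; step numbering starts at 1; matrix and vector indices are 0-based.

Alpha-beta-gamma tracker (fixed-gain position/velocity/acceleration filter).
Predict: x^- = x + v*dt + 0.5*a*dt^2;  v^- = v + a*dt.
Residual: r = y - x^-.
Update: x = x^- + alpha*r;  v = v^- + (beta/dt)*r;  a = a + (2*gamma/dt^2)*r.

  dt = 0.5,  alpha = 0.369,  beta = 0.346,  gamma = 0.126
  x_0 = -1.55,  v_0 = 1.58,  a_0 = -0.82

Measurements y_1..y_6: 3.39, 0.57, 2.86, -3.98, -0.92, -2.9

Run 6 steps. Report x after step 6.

step 1: x_pred=-0.8625  r=4.2525  x^+=0.7067  v^+=4.1127  a^+=3.4665
step 2: x_pred=3.1964  r=-2.6264  x^+=2.2272  v^+=4.0286  a^+=0.8192
step 3: x_pred=4.3439  r=-1.4839  x^+=3.7963  v^+=3.4113  a^+=-0.6766
step 4: x_pred=5.4174  r=-9.3974  x^+=1.9498  v^+=-3.4300  a^+=-10.1492
step 5: x_pred=-1.0339  r=0.1139  x^+=-0.9919  v^+=-8.4258  a^+=-10.0344
step 6: x_pred=-6.4591  r=3.5591  x^+=-5.1458  v^+=-10.9801  a^+=-6.4468

x_post = -5.1458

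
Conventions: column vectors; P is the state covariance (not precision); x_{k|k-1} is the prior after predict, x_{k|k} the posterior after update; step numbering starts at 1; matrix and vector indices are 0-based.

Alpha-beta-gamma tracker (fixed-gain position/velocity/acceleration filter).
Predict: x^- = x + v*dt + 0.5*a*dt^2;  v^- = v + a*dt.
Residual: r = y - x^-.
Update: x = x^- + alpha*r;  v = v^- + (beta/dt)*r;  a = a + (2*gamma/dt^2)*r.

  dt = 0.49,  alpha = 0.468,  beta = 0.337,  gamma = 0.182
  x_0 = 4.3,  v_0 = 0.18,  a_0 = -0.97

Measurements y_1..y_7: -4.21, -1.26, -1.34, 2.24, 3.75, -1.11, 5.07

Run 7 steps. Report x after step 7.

x_post = 11.2910

step 1: x_pred=4.2718  r=-8.4818  x^+=0.3023  v^+=-6.1287  a^+=-13.8286
step 2: x_pred=-4.3609  r=3.1009  x^+=-2.9097  v^+=-10.7720  a^+=-9.1276
step 3: x_pred=-9.2837  r=7.9437  x^+=-5.5661  v^+=-9.7812  a^+=2.9154
step 4: x_pred=-10.0089  r=12.2489  x^+=-4.2764  v^+=0.0716  a^+=21.4851
step 5: x_pred=-1.6620  r=5.4120  x^+=0.8708  v^+=14.3214  a^+=29.6900
step 6: x_pred=11.4526  r=-12.5626  x^+=5.5733  v^+=20.2295  a^+=10.6447
step 7: x_pred=16.7637  r=-11.6937  x^+=11.2910  v^+=17.4031  a^+=-7.0833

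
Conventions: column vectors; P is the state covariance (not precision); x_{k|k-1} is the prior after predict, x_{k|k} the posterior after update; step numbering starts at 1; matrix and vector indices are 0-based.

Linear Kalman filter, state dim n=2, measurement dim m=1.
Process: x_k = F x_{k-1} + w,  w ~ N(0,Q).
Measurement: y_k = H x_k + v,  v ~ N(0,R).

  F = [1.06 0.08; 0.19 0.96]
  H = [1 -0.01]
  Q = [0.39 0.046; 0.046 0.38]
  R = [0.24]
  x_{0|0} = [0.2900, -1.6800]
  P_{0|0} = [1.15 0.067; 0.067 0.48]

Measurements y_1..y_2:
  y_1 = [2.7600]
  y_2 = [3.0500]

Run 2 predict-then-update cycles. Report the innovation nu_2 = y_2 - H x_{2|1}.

innov = [0.5538]

step 1: x^-=[0.1730, -1.5577]  P^-=[1.6966 0.3837; 0.3837 0.8883]  S=[1.9290]  K=[0.8775; 0.1943]  nu=[2.5714]  x^+=[2.4295, -1.0581]  P^+=[0.2112 0.0548; 0.0548 0.8155]
step 2: x^-=[2.4906, -0.5542]  P^-=[0.6418 0.2077; 0.2077 1.1592]  S=[0.8777]  K=[0.7288; 0.2235]  nu=[0.5538]  x^+=[2.8943, -0.4304]  P^+=[0.1756 0.0648; 0.0648 1.1153]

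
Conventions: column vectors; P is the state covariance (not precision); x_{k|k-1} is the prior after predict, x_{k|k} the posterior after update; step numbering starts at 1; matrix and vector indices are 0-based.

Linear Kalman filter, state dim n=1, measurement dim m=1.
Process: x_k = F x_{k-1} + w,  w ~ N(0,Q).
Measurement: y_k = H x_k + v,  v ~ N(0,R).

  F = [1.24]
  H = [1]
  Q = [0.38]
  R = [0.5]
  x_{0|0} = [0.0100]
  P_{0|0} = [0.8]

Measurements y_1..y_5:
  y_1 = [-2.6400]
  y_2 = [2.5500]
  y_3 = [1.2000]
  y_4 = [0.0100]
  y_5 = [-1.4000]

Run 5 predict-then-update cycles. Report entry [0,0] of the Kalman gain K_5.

K[0,0] = 0.6346

step 1: x^-=[0.0124]  P^-=[1.6101]  S=[2.1101]  K=[0.7630]  nu=[-2.6524]  x^+=[-2.0115]  P^+=[0.3815]
step 2: x^-=[-2.4943]  P^-=[0.9666]  S=[1.4666]  K=[0.6591]  nu=[5.0443]  x^+=[0.8303]  P^+=[0.3295]
step 3: x^-=[1.0296]  P^-=[0.8867]  S=[1.3867]  K=[0.6394]  nu=[0.1704]  x^+=[1.1386]  P^+=[0.3197]
step 4: x^-=[1.4118]  P^-=[0.8716]  S=[1.3716]  K=[0.6355]  nu=[-1.4018]  x^+=[0.5210]  P^+=[0.3177]
step 5: x^-=[0.6461]  P^-=[0.8685]  S=[1.3685]  K=[0.6346]  nu=[-2.0461]  x^+=[-0.6525]  P^+=[0.3173]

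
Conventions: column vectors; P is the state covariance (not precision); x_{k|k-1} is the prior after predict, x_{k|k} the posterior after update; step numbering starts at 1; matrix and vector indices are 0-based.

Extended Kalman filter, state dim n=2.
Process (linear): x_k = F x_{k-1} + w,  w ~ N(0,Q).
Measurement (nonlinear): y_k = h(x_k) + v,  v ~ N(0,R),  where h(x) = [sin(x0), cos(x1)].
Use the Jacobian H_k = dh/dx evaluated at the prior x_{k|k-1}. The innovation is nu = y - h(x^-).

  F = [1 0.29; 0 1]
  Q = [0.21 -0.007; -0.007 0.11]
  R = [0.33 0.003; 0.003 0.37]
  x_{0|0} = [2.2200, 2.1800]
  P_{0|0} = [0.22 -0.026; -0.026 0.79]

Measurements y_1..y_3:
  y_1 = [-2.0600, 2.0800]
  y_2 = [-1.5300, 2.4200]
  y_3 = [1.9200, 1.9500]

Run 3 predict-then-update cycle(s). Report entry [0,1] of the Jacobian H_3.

H_jac[0,1] = 0.0000

step 1: x^-=[2.8522, 2.1800]  P^-=[0.4814 0.1961; 0.1961 0.9000]  H_jac=[-0.9584 0.0000; 0.0000 -0.8201]  S=[0.7722 0.1571; 0.1571 0.9753]  K=[-0.5830 -0.0710; -0.0924 -0.7419]  nu=[-2.3454, 2.6522]  x^+=[4.0314, 0.4291]  P^+=[0.2010 0.0341; 0.0341 0.3350]
step 2: x^-=[4.1559, 0.4291]  P^-=[0.4590 0.1243; 0.1243 0.4450]  H_jac=[-0.5282 0.0000; 0.0000 -0.4161]  S=[0.4581 0.0303; 0.0303 0.4471]  K=[-0.5240 -0.0802; -0.1165 -0.4063]  nu=[-0.6809, 1.5107]  x^+=[4.3915, -0.1054]  P^+=[0.3278 0.0751; 0.0751 0.3622]
step 3: x^-=[4.3610, -0.1054]  P^-=[0.6118 0.1731; 0.1731 0.4722]  H_jac=[-0.3442 0.0000; 0.0000 0.1052]  S=[0.4025 -0.0033; -0.0033 0.3752]  K=[-0.5229 0.0440; -0.1470 0.1311]  nu=[2.8589, 0.9555]  x^+=[2.9082, -0.4003]  P^+=[0.5009 0.1397; 0.1397 0.4569]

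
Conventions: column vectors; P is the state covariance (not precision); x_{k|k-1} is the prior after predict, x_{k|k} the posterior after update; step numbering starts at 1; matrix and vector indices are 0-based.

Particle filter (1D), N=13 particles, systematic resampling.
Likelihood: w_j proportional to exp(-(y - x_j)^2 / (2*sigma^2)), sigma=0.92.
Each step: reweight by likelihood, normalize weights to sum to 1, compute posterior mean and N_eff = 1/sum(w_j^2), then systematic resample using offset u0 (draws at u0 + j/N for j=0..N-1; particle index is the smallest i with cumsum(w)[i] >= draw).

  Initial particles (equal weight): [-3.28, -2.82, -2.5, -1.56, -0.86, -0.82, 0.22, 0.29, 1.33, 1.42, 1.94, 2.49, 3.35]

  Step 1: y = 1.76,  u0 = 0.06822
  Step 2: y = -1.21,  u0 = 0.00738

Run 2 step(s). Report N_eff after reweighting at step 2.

step 1: w=[0.0000, 0.0000, 0.0000, 0.0003, 0.0040, 0.0045, 0.0569, 0.0644, 0.2071, 0.2157, 0.2266, 0.1686, 0.0519]  mean=1.6383  Neff=5.5781  idx=[7, 8, 8, 8, 9, 9, 9, 10, 10, 10, 11, 11, 12]
step 2: w=[0.6776, 0.0566, 0.0566, 0.0566, 0.0430, 0.0430, 0.0430, 0.0073, 0.0073, 0.0073, 0.0008, 0.0008, 0.0000]  mean=0.6521  Neff=2.1076  idx=[0, 0, 0, 0, 0, 0, 0, 0, 0, 1, 2, 4, 5]

N_eff = 2.1076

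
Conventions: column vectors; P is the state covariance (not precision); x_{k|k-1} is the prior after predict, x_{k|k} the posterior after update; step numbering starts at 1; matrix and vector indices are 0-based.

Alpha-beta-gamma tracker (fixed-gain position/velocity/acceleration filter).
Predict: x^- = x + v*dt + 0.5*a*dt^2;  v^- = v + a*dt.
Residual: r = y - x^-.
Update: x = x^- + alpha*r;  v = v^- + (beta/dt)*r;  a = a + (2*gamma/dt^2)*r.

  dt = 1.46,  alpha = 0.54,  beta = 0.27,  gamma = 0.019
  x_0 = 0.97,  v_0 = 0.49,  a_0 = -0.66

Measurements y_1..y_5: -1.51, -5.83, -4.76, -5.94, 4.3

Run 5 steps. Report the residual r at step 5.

resid = 17.7189

step 1: x_pred=0.9820  r=-2.4920  x^+=-0.3637  v^+=-0.9344  a^+=-0.7044
step 2: x_pred=-2.4788  r=-3.3512  x^+=-4.2884  v^+=-2.5827  a^+=-0.7642
step 3: x_pred=-8.8736  r=4.1136  x^+=-6.6522  v^+=-2.9376  a^+=-0.6908
step 4: x_pred=-11.6774  r=5.7374  x^+=-8.5792  v^+=-2.8852  a^+=-0.5886
step 5: x_pred=-13.4189  r=17.7189  x^+=-3.8507  v^+=-0.4677  a^+=-0.2727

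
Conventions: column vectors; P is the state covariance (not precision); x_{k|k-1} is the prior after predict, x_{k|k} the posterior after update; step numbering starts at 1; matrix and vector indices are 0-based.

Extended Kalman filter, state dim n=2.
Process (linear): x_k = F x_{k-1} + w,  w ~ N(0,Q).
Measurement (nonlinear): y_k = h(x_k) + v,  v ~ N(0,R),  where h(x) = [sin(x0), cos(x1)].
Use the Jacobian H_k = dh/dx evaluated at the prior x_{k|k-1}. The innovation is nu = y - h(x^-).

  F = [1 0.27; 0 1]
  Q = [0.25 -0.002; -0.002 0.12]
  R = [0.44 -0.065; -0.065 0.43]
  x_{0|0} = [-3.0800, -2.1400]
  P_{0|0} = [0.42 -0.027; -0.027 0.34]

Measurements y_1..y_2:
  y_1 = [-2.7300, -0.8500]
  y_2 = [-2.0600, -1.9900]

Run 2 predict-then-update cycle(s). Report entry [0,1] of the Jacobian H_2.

step 1: x^-=[-3.6578, -2.1400]  P^-=[0.6802 0.0628; 0.0628 0.4600]  H_jac=[-0.8697 0.0000; 0.0000 0.8423]  S=[0.9545 -0.1110; -0.1110 0.7564]  K=[-0.6223 -0.0214; 0.0024 0.5126]  nu=[-3.2236, -0.3110]  x^+=[-1.6452, -2.3072]  P^+=[0.3132 0.0371; 0.0371 0.2615]
step 2: x^-=[-2.2682, -2.3072]  P^-=[0.6023 0.1057; 0.1057 0.3815]  H_jac=[-0.6422 0.0000; 0.0000 0.7409]  S=[0.6884 -0.1153; -0.1153 0.6394]  K=[-0.5582 0.0218; -0.0253 0.4375]  nu=[-1.2935, -1.3184]  x^+=[-1.5749, -2.8512]  P^+=[0.3847 0.0616; 0.0616 0.2561]

H_jac[0,1] = 0.0000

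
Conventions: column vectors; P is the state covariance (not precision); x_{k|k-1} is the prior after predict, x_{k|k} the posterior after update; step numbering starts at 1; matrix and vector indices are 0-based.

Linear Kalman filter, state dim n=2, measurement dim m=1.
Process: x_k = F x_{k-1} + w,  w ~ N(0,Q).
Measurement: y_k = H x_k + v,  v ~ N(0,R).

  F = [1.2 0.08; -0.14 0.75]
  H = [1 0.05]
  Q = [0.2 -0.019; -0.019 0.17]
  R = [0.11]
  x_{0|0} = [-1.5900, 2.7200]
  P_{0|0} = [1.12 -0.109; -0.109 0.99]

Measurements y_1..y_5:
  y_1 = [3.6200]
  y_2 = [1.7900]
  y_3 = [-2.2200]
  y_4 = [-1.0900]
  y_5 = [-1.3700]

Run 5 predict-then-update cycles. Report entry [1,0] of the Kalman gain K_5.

K[1,0] = -0.0092

step 1: x^-=[-1.6904, 2.2626]  P^-=[1.7982 -0.2446; -0.2446 0.7717]  S=[1.8857]  K=[0.9471; -0.1093]  nu=[5.1973]  x^+=[3.2321, 1.6947]  P^+=[0.1067 -0.0495; -0.0495 0.7492]
step 2: x^-=[4.0141, 0.8185]  P^-=[0.3489 -0.0359; -0.0359 0.6039]  S=[0.4568]  K=[0.7598; -0.0126]  nu=[-2.2650]  x^+=[2.2931, 0.8470]  P^+=[0.0852 -0.0316; -0.0316 0.6038]
step 3: x^-=[2.8195, 0.3142]  P^-=[0.3204 -0.0251; -0.0251 0.5180]  S=[0.4292]  K=[0.7436; 0.0018]  nu=[-5.0552]  x^+=[-0.9397, 0.3053]  P^+=[0.0831 -0.0257; -0.0257 0.5180]
step 4: x^-=[-1.1032, 0.3606]  P^-=[0.3180 -0.0247; -0.0247 0.4684]  S=[0.4267]  K=[0.7424; -0.0031]  nu=[-0.0048]  x^+=[-1.1068, 0.3606]  P^+=[0.0828 -0.0238; -0.0238 0.4684]
step 5: x^-=[-1.2993, 0.4254]  P^-=[0.3177 -0.0259; -0.0259 0.4401]  S=[0.4262]  K=[0.7424; -0.0092]  nu=[-0.0920]  x^+=[-1.3676, 0.4262]  P^+=[0.0828 -0.0230; -0.0230 0.4400]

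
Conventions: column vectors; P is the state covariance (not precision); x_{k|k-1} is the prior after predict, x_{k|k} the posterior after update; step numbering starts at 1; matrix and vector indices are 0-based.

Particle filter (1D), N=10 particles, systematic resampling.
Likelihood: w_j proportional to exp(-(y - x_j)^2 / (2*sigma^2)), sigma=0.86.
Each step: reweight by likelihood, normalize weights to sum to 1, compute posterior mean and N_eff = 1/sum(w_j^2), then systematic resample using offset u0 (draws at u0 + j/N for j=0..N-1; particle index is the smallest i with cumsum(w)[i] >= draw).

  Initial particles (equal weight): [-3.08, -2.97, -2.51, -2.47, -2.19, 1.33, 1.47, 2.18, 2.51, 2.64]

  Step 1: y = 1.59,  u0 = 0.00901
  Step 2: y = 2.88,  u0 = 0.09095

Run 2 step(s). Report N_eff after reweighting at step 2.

step 1: w=[0.0000, 0.0000, 0.0000, 0.0000, 0.0000, 0.2531, 0.2623, 0.2094, 0.1495, 0.1257]  mean=1.8857  Neff=4.6544  idx=[5, 5, 5, 6, 6, 6, 7, 7, 8, 9]
step 2: w=[0.0421, 0.0421, 0.0421, 0.0557, 0.0557, 0.0557, 0.1533, 0.1533, 0.1947, 0.2054]  mean=2.1128  Neff=7.0568  idx=[2, 4, 5, 6, 7, 7, 8, 8, 9, 9]

N_eff = 7.0568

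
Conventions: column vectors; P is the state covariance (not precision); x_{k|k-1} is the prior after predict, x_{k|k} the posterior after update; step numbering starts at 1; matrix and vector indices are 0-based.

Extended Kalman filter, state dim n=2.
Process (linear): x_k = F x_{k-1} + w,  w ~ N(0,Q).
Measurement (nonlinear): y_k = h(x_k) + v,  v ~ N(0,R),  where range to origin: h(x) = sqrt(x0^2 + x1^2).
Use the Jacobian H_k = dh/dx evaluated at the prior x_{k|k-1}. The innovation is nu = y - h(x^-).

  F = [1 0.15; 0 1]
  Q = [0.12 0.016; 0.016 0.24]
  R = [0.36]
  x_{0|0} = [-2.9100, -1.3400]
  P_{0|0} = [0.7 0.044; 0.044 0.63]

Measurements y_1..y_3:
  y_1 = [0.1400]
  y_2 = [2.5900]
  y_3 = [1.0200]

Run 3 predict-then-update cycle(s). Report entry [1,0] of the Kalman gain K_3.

K[1,0] = -0.3714

step 1: x^-=[-3.1110, -1.3400]  P^-=[0.8474 0.1545; 0.1545 0.8700]  H_jac=[-0.9184 -0.3956]  S=[1.3232]  K=[-0.6344; -0.3673]  nu=[-3.2473]  x^+=[-1.0510, -0.1471]  P^+=[0.3149 -0.1538; -0.1538 0.6914]
step 2: x^-=[-1.0731, -0.1471]  P^-=[0.4043 -0.0341; -0.0341 0.9314]  H_jac=[-0.9907 -0.1358]  S=[0.7649]  K=[-0.5177; -0.1212]  nu=[1.5069]  x^+=[-1.8531, -0.3298]  P^+=[0.1994 -0.0821; -0.0821 0.9202]
step 3: x^-=[-1.9026, -0.3298]  P^-=[0.3154 0.0719; 0.0719 1.1602]  H_jac=[-0.9853 -0.1708]  S=[0.7243]  K=[-0.4461; -0.3714]  nu=[-0.9110]  x^+=[-1.4962, 0.0086]  P^+=[0.1713 -0.0481; -0.0481 1.0603]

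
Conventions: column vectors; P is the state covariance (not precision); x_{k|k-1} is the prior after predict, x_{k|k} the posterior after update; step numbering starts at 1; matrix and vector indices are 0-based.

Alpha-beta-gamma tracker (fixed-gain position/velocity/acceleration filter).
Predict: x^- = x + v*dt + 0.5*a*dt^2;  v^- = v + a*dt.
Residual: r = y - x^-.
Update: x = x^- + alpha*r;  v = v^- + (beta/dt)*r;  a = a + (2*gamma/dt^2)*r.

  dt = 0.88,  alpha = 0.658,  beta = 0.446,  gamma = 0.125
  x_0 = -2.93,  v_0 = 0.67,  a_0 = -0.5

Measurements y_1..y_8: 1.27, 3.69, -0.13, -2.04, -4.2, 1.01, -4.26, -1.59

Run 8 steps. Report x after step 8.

x_post = -2.9781

step 1: x_pred=-2.5340  r=3.8040  x^+=-0.0310  v^+=2.1579  a^+=0.7280
step 2: x_pred=2.1499  r=1.5401  x^+=3.1633  v^+=3.5792  a^+=1.2252
step 3: x_pred=6.7874  r=-6.9174  x^+=2.2357  v^+=1.1515  a^+=-1.0079
step 4: x_pred=2.8588  r=-4.8988  x^+=-0.3646  v^+=-2.2182  a^+=-2.5894
step 5: x_pred=-3.3193  r=-0.8807  x^+=-3.8988  v^+=-4.9433  a^+=-2.8737
step 6: x_pred=-9.3616  r=10.3716  x^+=-2.5371  v^+=-2.2156  a^+=0.4745
step 7: x_pred=-4.3031  r=0.0431  x^+=-4.2747  v^+=-1.7762  a^+=0.4885
step 8: x_pred=-5.6487  r=4.0587  x^+=-2.9781  v^+=0.7107  a^+=1.7987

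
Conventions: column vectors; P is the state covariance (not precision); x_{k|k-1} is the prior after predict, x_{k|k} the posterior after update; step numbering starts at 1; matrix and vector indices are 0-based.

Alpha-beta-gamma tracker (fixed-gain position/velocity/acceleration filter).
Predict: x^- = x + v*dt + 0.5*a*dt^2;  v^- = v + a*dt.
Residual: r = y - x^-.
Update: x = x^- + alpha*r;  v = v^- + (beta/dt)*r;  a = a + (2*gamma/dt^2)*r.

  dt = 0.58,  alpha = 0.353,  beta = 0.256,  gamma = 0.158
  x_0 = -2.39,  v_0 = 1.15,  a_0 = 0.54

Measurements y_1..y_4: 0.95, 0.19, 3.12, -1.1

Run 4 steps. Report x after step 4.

x_post = 3.7523

step 1: x_pred=-1.6322  r=2.5822  x^+=-0.7207  v^+=2.6029  a^+=2.9656
step 2: x_pred=1.2878  r=-1.0978  x^+=0.9003  v^+=3.8384  a^+=1.9343
step 3: x_pred=3.4519  r=-0.3319  x^+=3.3348  v^+=4.8138  a^+=1.6225
step 4: x_pred=6.3997  r=-7.4997  x^+=3.7523  v^+=2.4447  a^+=-5.4223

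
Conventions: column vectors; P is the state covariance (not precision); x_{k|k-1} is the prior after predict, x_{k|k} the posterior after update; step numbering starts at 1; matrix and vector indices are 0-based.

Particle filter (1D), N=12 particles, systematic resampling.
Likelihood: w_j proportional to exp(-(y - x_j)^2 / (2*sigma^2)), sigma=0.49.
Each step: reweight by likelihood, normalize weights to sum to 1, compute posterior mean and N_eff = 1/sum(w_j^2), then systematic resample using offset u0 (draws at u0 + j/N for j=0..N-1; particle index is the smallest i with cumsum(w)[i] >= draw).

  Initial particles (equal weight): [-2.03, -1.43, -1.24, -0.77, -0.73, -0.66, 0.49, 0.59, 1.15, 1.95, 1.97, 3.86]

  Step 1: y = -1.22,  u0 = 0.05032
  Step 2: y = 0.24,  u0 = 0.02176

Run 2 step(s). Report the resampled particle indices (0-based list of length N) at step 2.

step 1: w=[0.0645, 0.2308, 0.2528, 0.1659, 0.1534, 0.1317, 0.0006, 0.0003, 0.0000, 0.0000, 0.0000, 0.0000]  mean=-1.1007  Neff=5.2703  idx=[0, 1, 1, 2, 2, 2, 3, 3, 4, 4, 5, 5]
step 2: w=[0.0000, 0.0032, 0.0032, 0.0113, 0.0113, 0.0113, 0.1287, 0.1287, 0.1518, 0.1518, 0.1994, 0.1994]  mean=-0.7342  Neff=6.2849  idx=[4, 6, 7, 7, 8, 8, 9, 10, 10, 10, 11, 11]

resampled_idx = [4, 6, 7, 7, 8, 8, 9, 10, 10, 10, 11, 11]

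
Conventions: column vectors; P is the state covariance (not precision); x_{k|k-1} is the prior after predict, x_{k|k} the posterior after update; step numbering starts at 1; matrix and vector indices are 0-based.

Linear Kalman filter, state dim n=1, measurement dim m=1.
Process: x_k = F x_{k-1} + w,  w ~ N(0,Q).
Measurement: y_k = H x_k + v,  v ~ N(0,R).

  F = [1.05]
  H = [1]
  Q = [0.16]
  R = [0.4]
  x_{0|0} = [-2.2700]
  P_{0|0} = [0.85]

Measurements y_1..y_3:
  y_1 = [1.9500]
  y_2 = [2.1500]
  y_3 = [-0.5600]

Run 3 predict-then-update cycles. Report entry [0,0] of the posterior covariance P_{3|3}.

P_post[0,0] = 0.2003

step 1: x^-=[-2.3835]  P^-=[1.0971]  S=[1.4971]  K=[0.7328]  nu=[4.3335]  x^+=[0.7922]  P^+=[0.2931]
step 2: x^-=[0.8318]  P^-=[0.4832]  S=[0.8832]  K=[0.5471]  nu=[1.3182]  x^+=[1.5530]  P^+=[0.2188]
step 3: x^-=[1.6306]  P^-=[0.4013]  S=[0.8013]  K=[0.5008]  nu=[-2.1906]  x^+=[0.5336]  P^+=[0.2003]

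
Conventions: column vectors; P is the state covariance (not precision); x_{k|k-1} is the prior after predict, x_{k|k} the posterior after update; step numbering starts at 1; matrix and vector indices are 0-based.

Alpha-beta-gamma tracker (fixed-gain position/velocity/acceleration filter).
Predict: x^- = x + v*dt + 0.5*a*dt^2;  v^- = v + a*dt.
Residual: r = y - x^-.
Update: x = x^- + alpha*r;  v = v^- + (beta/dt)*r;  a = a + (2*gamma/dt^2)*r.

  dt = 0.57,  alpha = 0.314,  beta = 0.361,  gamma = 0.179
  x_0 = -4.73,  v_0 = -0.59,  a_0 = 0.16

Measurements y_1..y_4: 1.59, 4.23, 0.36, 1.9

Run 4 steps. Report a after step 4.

step 1: x_pred=-5.0403  r=6.6303  x^+=-2.9584  v^+=3.7004  a^+=7.4658
step 2: x_pred=0.3637  r=3.8663  x^+=1.5777  v^+=10.4046  a^+=11.7260
step 3: x_pred=9.4132  r=-9.0532  x^+=6.5705  v^+=11.3547  a^+=1.7505
step 4: x_pred=13.3271  r=-11.4271  x^+=9.7390  v^+=5.1154  a^+=-10.8407

a_post = -10.8407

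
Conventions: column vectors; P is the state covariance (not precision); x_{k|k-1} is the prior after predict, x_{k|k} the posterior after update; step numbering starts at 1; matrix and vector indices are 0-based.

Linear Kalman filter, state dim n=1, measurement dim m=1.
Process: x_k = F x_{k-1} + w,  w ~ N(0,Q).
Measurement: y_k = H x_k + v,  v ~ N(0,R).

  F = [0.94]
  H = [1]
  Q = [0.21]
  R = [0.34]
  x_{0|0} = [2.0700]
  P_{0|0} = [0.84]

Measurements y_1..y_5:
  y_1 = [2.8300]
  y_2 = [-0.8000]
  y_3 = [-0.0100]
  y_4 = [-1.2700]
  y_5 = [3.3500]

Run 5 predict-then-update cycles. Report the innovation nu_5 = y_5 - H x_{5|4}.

step 1: x^-=[1.9458]  P^-=[0.9522]  S=[1.2922]  K=[0.7369]  nu=[0.8842]  x^+=[2.5974]  P^+=[0.2505]
step 2: x^-=[2.4415]  P^-=[0.4314]  S=[0.7714]  K=[0.5592]  nu=[-3.2415]  x^+=[0.6288]  P^+=[0.1901]
step 3: x^-=[0.5910]  P^-=[0.3780]  S=[0.7180]  K=[0.5265]  nu=[-0.6010]  x^+=[0.2746]  P^+=[0.1790]
step 4: x^-=[0.2581]  P^-=[0.3682]  S=[0.7082]  K=[0.5199]  nu=[-1.5281]  x^+=[-0.5363]  P^+=[0.1768]
step 5: x^-=[-0.5041]  P^-=[0.3662]  S=[0.7062]  K=[0.5185]  nu=[3.8541]  x^+=[1.4944]  P^+=[0.1763]

innov = [3.8541]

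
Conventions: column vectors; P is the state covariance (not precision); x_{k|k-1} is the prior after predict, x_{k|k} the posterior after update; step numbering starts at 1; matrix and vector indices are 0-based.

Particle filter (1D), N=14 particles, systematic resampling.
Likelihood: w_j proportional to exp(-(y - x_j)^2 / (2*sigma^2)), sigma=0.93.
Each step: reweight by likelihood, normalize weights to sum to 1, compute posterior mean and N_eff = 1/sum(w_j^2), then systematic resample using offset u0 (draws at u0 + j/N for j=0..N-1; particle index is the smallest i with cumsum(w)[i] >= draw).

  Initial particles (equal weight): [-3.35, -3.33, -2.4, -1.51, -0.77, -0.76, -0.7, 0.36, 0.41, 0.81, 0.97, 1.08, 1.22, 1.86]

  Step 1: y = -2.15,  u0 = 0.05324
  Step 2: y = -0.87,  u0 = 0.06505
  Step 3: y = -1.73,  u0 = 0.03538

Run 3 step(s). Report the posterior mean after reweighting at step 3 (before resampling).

post_mean = -1.2965

step 1: w=[0.1190, 0.1223, 0.2639, 0.2159, 0.0910, 0.0895, 0.0811, 0.0072, 0.0062, 0.0017, 0.0010, 0.0007, 0.0004, 0.0000]  mean=-1.9517  Neff=5.9391  idx=[0, 1, 1, 2, 2, 2, 2, 3, 3, 3, 4, 5, 6, 6]
step 2: w=[0.0038, 0.0041, 0.0041, 0.0347, 0.0347, 0.0347, 0.0347, 0.1060, 0.1060, 0.1060, 0.1336, 0.1334, 0.1321, 0.1321]  mean=-1.2425  Neff=9.1644  idx=[4, 6, 7, 8, 8, 9, 10, 10, 11, 11, 12, 12, 13, 13]
step 3: w=[0.0777, 0.0777, 0.0979, 0.0979, 0.0979, 0.0979, 0.0591, 0.0591, 0.0584, 0.0584, 0.0545, 0.0545, 0.0545, 0.0545]  mean=-1.2965  Neff=13.1418  idx=[0, 1, 2, 2, 3, 4, 5, 5, 7, 8, 9, 10, 12, 13]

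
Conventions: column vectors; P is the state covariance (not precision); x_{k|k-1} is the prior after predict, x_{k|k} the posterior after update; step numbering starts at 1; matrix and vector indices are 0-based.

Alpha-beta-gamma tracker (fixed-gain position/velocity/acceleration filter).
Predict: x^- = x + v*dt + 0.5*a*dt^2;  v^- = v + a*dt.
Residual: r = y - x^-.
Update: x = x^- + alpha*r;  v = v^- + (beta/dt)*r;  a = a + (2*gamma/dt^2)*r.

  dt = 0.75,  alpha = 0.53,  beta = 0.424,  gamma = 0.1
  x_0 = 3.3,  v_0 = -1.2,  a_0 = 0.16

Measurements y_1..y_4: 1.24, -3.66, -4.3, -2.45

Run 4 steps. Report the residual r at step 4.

resid = 6.4342

step 1: x_pred=2.4450  r=-1.2050  x^+=1.8063  v^+=-1.7612  a^+=-0.2684
step 2: x_pred=0.4099  r=-4.0699  x^+=-1.7471  v^+=-4.2634  a^+=-1.7155
step 3: x_pred=-5.4272  r=1.1272  x^+=-4.8298  v^+=-4.9128  a^+=-1.3147
step 4: x_pred=-8.8842  r=6.4342  x^+=-5.4741  v^+=-2.2614  a^+=0.9730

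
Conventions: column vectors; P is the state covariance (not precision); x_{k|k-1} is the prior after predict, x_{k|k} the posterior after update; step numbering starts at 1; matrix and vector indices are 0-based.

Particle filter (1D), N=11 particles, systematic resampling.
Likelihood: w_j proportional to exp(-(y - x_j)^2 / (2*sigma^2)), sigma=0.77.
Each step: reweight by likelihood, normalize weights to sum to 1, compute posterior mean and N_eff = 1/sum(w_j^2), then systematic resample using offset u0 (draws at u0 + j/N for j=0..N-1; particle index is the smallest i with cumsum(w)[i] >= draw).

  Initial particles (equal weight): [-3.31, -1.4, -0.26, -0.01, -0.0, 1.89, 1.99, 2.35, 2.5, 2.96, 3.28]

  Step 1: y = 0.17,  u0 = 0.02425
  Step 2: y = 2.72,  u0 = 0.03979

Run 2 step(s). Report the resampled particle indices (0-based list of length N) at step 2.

step 1: w=[0.0000, 0.0403, 0.2757, 0.3135, 0.3145, 0.0266, 0.0197, 0.0059, 0.0033, 0.0005, 0.0001]  mean=-0.0181  Neff=3.6239  idx=[1, 2, 2, 2, 3, 3, 3, 4, 4, 4, 4]
step 2: w=[0.0000, 0.0371, 0.0371, 0.0371, 0.1236, 0.1236, 0.1236, 0.1294, 0.1294, 0.1294, 0.1294]  mean=-0.0327  Neff=8.5465  idx=[2, 4, 4, 5, 6, 7, 7, 8, 9, 9, 10]

resampled_idx = [2, 4, 4, 5, 6, 7, 7, 8, 9, 9, 10]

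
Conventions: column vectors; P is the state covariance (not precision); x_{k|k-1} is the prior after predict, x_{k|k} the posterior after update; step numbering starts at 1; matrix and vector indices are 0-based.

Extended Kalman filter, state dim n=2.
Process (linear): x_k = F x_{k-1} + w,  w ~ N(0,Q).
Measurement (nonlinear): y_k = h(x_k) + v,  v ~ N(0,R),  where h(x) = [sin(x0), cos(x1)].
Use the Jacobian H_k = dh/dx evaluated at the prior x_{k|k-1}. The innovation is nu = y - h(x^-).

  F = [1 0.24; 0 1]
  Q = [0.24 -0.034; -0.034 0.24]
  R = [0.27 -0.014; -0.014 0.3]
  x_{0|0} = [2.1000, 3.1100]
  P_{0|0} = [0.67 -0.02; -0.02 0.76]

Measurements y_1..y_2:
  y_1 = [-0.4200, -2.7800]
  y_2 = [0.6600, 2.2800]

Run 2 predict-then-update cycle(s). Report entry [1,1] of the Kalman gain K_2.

K[1,1] = 0.7686

step 1: x^-=[2.8464, 3.1100]  P^-=[0.9442 0.1284; 0.1284 1.0000]  H_jac=[-0.9567 0.0000; 0.0000 -0.0316]  S=[1.1343 -0.0101; -0.0101 0.3010]  K=[-0.7968 -0.0403; -0.1093 -0.1086]  nu=[-0.7109, -1.7805]  x^+=[3.4845, 3.3811]  P^+=[0.2243 0.0292; 0.0292 0.9831]
step 2: x^-=[4.2960, 3.3811]  P^-=[0.5349 0.2312; 0.2312 1.2231]  H_jac=[-0.4045 0.0000; 0.0000 0.2372]  S=[0.3575 -0.0362; -0.0362 0.3688]  K=[-0.5961 0.0902; -0.1838 0.7686]  nu=[1.5745, 3.2515]  x^+=[3.6508, 5.5908]  P^+=[0.4010 0.1493; 0.1493 0.9830]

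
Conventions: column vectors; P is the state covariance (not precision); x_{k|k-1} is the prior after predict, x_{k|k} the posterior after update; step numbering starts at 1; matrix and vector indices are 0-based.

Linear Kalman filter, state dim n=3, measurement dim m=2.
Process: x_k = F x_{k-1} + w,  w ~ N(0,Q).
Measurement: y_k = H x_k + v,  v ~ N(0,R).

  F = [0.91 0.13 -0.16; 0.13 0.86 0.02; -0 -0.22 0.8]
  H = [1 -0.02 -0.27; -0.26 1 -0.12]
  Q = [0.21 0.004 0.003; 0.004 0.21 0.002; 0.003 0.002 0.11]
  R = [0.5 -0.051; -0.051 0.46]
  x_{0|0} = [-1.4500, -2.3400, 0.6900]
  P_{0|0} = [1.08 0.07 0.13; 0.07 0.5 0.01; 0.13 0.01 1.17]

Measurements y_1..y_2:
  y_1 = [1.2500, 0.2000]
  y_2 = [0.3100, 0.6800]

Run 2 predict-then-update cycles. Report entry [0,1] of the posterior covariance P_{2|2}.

P_post[0,1] = 0.0632

step 1: x^-=[-1.7341, -2.1871, 1.0668]  P^-=[1.1210 0.2382 -0.0790; 0.2382 0.6152 -0.0555; -0.0790 -0.0555 0.8795]  S=[1.7180 -0.0680; -0.0680 1.0482]  K=[0.6622 0.0012; 0.1618 0.5447; -0.1894 -0.1464]  nu=[3.2284, 2.0642]  x^+=[0.4064, -0.5404, 0.1533]  P^+=[0.3677 0.0780 0.1300; 0.0780 0.2712 0.0720; 0.1300 0.0720 0.7992]
step 2: x^-=[0.2750, -0.4088, 0.2415]  P^-=[0.5172 0.1276 -0.0180; 0.1276 0.4377 0.0240; -0.0180 0.0240 0.6092]  S=[1.0666 -0.0518; -0.0518 0.8682]  K=[0.4882 0.0237; 0.1281 0.4703; -0.1745 -0.0616]  nu=[0.0920, 1.1893]  x^+=[0.3481, 0.1623, 0.1522]  P^+=[0.2637 0.0632 0.0724; 0.0632 0.2344 0.0683; 0.0724 0.0683 0.5746]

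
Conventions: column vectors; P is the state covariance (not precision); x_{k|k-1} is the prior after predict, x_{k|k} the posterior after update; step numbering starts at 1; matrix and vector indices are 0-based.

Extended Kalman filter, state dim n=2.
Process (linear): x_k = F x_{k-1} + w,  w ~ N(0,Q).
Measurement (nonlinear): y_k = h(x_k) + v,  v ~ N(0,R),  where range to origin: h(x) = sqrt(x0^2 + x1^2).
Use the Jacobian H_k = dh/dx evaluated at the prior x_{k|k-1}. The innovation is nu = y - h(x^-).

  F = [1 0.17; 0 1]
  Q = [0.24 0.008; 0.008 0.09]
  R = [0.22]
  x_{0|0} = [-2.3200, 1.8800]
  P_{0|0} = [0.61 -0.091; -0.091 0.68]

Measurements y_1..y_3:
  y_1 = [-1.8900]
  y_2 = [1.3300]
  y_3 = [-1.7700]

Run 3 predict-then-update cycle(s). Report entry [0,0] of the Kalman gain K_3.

step 1: x^-=[-2.0004, 1.8800]  P^-=[0.8387 0.0326; 0.0326 0.7700]  H_jac=[-0.7287 0.6848]  S=[0.9939]  K=[-0.5924; 0.5066]  nu=[-4.6352]  x^+=[0.7456, -0.4683]  P^+=[0.4899 0.3309; 0.3309 0.5149]
step 2: x^-=[0.6660, -0.4683]  P^-=[0.8573 0.4265; 0.4265 0.6049]  H_jac=[0.8180 -0.5752]  S=[0.5924]  K=[0.7696; 0.0015]  nu=[0.5158]  x^+=[1.0629, -0.4676]  P^+=[0.5064 0.4258; 0.4258 0.6049]
step 3: x^-=[0.9835, -0.4676]  P^-=[0.9086 0.5366; 0.5366 0.6949]  H_jac=[0.9031 -0.4294]  S=[0.6731]  K=[0.8769; 0.2767]  nu=[-2.8590]  x^+=[-1.5236, -1.2587]  P^+=[0.3911 0.3733; 0.3733 0.6433]

K[0,0] = 0.8769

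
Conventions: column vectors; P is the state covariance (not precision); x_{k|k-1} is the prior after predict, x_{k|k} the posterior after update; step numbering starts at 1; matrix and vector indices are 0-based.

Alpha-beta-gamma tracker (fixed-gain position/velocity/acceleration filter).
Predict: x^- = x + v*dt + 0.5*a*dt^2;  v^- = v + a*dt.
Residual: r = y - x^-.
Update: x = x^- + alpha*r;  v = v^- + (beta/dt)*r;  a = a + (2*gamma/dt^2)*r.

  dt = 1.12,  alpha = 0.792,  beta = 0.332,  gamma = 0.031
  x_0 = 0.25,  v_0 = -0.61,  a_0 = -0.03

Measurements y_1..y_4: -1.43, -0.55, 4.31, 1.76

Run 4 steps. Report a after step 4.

step 1: x_pred=-0.4520  r=-0.9780  x^+=-1.2266  v^+=-0.9335  a^+=-0.0783
step 2: x_pred=-2.3212  r=1.7712  x^+=-0.9184  v^+=-0.4962  a^+=0.0092
step 3: x_pred=-1.4684  r=5.7784  x^+=3.1081  v^+=1.2270  a^+=0.2948
step 4: x_pred=4.6672  r=-2.9072  x^+=2.3647  v^+=0.6954  a^+=0.1511

a_post = 0.1511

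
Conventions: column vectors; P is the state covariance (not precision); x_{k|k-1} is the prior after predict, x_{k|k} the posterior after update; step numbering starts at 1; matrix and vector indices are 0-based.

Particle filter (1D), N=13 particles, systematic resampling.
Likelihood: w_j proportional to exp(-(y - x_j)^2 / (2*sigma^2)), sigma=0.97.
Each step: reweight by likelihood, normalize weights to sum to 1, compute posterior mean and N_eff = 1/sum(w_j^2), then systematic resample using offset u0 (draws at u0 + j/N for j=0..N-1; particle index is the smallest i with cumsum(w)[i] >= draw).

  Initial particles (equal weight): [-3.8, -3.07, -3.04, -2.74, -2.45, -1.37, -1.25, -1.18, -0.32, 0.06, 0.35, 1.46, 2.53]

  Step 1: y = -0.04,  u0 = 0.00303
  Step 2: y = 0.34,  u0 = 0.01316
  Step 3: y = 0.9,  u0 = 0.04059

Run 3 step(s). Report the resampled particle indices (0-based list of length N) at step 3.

resampled_idx = [1, 2, 4, 5, 6, 7, 8, 9, 9, 10, 11, 11, 12]

step 1: w=[0.0001, 0.0016, 0.0018, 0.0045, 0.0098, 0.0841, 0.0989, 0.1080, 0.2066, 0.2142, 0.1987, 0.0652, 0.0064]  mean=-0.2859  Neff=6.2119  idx=[2, 5, 6, 7, 8, 8, 8, 9, 9, 9, 10, 10, 10]
step 2: w=[0.0003, 0.0234, 0.0289, 0.0325, 0.0879, 0.0879, 0.0879, 0.1063, 0.1063, 0.1063, 0.1108, 0.1108, 0.1108]  mean=-0.0562  Neff=10.3805  idx=[1, 4, 4, 5, 6, 7, 8, 8, 9, 10, 11, 11, 12]
step 3: w=[0.0081, 0.0564, 0.0564, 0.0564, 0.0564, 0.0856, 0.0856, 0.0856, 0.0856, 0.1060, 0.1060, 0.1060, 0.1060]  mean=0.0856  Neff=11.4912  idx=[1, 2, 4, 5, 6, 7, 8, 9, 9, 10, 11, 11, 12]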